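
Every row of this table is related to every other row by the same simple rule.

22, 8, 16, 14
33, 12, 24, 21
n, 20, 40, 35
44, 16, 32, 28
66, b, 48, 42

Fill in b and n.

Each row is a constant multiple of every other row — this is a multiplication table with the headers hidden.
Row 5 is 42/14 = 3/1 times row 1, so its entry in column 2 is 8 × 3/1 = 24.
Row 3 is 35/14 = 5/2 times row 1, so its entry in column 1 is 22 × 5/2 = 55.

b = 24, n = 55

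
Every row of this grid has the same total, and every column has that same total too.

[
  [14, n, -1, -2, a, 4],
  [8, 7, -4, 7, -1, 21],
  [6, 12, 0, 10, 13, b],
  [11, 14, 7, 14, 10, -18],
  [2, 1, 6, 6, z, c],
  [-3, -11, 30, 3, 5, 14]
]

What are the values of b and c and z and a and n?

b = -3, c = 20, z = 3, a = 8, n = 15

Rows 2 and 4 both sum to 38, so that's the common total.
The known cells in column 2 total 23, leaving 38 − 23 = 15 for the blank.
The known cells in row 1 total 30, leaving 38 − 30 = 8 for the blank.
The known cells in column 5 total 35, leaving 38 − 35 = 3 for the blank.
The known cells in row 5 total 18, leaving 38 − 18 = 20 for the blank.
The known cells in row 3 total 41, leaving 38 − 41 = -3 for the blank.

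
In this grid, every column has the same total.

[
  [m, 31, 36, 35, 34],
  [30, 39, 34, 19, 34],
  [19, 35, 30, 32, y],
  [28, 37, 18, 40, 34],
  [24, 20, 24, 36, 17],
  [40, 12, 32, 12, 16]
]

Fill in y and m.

y = 39, m = 33

Columns 2 and 4 both add up to 174, so every column sums to 174.
Column 5: 34 + 34 + 34 + 17 + 16 = 135, so the missing entry is 174 − 135 = 39.
Column 1: 30 + 19 + 28 + 24 + 40 = 141, so the missing entry is 174 − 141 = 33.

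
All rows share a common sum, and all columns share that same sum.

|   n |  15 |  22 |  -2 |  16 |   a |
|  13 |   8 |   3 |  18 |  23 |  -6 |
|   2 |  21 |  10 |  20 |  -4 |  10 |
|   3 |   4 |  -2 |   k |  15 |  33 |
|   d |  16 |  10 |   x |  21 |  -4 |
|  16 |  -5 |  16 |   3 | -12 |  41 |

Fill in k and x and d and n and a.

k = 6, x = 14, d = 2, n = 23, a = -15

Rows 2 and 3 both sum to 59, so that's the common total.
The known cells in row 4 total 53, leaving 59 − 53 = 6 for the blank.
The known cells in column 4 total 45, leaving 59 − 45 = 14 for the blank.
The known cells in row 5 total 57, leaving 59 − 57 = 2 for the blank.
The known cells in column 1 total 36, leaving 59 − 36 = 23 for the blank.
The known cells in row 1 total 74, leaving 59 − 74 = -15 for the blank.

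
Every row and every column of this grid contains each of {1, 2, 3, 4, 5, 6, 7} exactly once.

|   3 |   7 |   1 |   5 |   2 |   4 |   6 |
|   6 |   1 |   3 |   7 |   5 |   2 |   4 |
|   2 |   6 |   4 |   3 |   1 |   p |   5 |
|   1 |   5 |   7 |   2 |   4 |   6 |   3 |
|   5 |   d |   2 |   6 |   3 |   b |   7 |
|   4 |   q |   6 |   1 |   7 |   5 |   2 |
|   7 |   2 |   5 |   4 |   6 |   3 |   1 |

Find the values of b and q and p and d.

b = 1, q = 3, p = 7, d = 4

At (row 3, col 6): row 3 already has {1, 2, 3, 4, 5, 6}, so the value is 7.
Cell (5,6): column 6 already has {2, 3, 4, 5, 6, 7} → 1.
At (row 5, col 2): row 5 already has {1, 2, 3, 5, 6, 7}, so the value is 4.
Cell (6,2): row 6 already has {1, 2, 4, 5, 6, 7} → 3.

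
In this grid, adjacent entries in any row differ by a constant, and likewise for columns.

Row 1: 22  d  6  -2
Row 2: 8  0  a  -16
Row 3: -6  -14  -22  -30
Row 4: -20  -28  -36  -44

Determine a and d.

Along each row the entries change by -8 per step; down each column they change by -14.
Row 2: from 8 at column 1, stepping by -8 to column 3 gives -8.
Row 1: from 22 at column 1, stepping by -8 to column 2 gives 14.

a = -8, d = 14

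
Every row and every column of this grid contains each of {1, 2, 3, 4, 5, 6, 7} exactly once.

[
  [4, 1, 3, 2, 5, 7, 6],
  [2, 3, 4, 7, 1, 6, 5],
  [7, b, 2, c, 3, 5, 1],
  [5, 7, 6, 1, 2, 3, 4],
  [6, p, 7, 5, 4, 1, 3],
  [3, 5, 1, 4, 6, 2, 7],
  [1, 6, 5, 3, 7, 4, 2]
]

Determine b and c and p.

b = 4, c = 6, p = 2

Cell (3,4): column 4 already has {1, 2, 3, 4, 5, 7} → 6.
For row 5, column 2: row 5 already has {1, 3, 4, 5, 6, 7}; that leaves 2.
For row 3, column 2: row 3 already has {1, 2, 3, 5, 6, 7}; that leaves 4.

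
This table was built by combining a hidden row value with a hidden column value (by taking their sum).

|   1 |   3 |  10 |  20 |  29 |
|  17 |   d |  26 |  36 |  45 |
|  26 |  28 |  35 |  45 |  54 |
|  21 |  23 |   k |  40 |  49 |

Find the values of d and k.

The difference between any two rows is the same in every column — this is an addition table with the headers hidden.
Row 2 minus row 1 is 36 − 20 = 16, so its entry in column 2 is 3 + 16 = 19.
Row 4 minus row 1 is 40 − 20 = 20, so its entry in column 3 is 10 + 20 = 30.

d = 19, k = 30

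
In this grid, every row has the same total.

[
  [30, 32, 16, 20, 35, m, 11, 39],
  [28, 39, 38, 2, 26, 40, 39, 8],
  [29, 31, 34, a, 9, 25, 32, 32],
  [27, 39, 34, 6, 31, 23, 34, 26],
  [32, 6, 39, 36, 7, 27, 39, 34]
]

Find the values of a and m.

Rows 2 and 4 both add up to 220, so every row sums to 220.
Row 3: 29 + 31 + 34 + 9 + 25 + 32 + 32 = 192, so the missing entry is 220 − 192 = 28.
Row 1: 30 + 32 + 16 + 20 + 35 + 11 + 39 = 183, so the missing entry is 220 − 183 = 37.

a = 28, m = 37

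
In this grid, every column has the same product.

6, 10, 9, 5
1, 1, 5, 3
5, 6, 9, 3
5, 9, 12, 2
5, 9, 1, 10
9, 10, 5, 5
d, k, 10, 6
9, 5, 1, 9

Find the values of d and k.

d = 4, k = 1

Columns 3 and 4 each multiply to 243000, so every column has product 243000.
Column 1: 6×1×5×5×5×9×9 = 60750, so the missing entry is 243000 ÷ 60750 = 4.
Column 2: 10×1×6×9×9×10×5 = 243000, so the missing entry is 243000 ÷ 243000 = 1.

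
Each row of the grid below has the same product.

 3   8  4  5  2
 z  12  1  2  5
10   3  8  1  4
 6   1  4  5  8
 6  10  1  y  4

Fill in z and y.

Rows 3 and 4 each multiply to 960, so every row has product 960.
Row 2: 12×1×2×5 = 120, so the missing entry is 960 ÷ 120 = 8.
Row 5: 6×10×1×4 = 240, so the missing entry is 960 ÷ 240 = 4.

z = 8, y = 4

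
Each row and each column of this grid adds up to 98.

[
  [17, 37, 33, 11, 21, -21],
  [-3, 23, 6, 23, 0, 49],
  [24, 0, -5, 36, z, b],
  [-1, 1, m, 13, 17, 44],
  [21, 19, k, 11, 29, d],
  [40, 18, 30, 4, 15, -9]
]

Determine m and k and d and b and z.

The known cells in column 5 total 82, leaving 98 − 82 = 16 for the blank.
The known cells in row 4 total 74, leaving 98 − 74 = 24 for the blank.
The known cells in column 3 total 88, leaving 98 − 88 = 10 for the blank.
The known cells in row 5 total 90, leaving 98 − 90 = 8 for the blank.
The known cells in row 3 total 71, leaving 98 − 71 = 27 for the blank.

m = 24, k = 10, d = 8, b = 27, z = 16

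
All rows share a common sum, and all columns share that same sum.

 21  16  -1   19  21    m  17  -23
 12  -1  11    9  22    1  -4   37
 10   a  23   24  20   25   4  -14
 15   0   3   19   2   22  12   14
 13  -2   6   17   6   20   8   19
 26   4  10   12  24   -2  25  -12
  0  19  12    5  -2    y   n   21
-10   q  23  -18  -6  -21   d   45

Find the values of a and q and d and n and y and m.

a = -5, q = 56, d = 18, n = 7, y = 25, m = 17

Rows 2 and 4 both sum to 87, so that's the common total.
Row 3: 10 + 23 + 24 + 20 + 25 + 4 − 14 = 92, so its missing entry is 87 − 92 = -5.
Column 2: 16 − 1 − 5 + 0 − 2 + 4 + 19 = 31, so its missing entry is 87 − 31 = 56.
Row 8: -10 + 56 + 23 − 18 − 6 − 21 + 45 = 69, so its missing entry is 87 − 69 = 18.
Row 1: 21 + 16 − 1 + 19 + 21 + 17 − 23 = 70, so its missing entry is 87 − 70 = 17.
Column 6: 17 + 1 + 25 + 22 + 20 − 2 − 21 = 62, so its missing entry is 87 − 62 = 25.
Row 7: 0 + 19 + 12 + 5 − 2 + 25 + 21 = 80, so its missing entry is 87 − 80 = 7.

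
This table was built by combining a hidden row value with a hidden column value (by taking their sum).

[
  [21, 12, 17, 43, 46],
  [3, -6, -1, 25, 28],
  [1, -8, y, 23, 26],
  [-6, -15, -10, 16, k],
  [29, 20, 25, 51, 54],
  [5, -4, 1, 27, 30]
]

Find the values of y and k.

The difference between any two rows is the same in every column — this is an addition table with the headers hidden.
Row 3 minus row 1 is 1 − 21 = -20, so its entry in column 3 is 17 + (-20) = -3.
Row 4 minus row 1 is -6 − 21 = -27, so its entry in column 5 is 46 + (-27) = 19.

y = -3, k = 19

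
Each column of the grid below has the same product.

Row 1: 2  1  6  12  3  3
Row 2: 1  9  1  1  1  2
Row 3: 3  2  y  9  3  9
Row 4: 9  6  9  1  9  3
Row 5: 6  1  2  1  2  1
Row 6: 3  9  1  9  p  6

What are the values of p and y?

p = 6, y = 9

Columns 2 and 4 each multiply to 972, so every column has product 972.
Column 5: 3×1×3×9×2 = 162, so the missing entry is 972 ÷ 162 = 6.
Column 3: 6×1×9×2×1 = 108, so the missing entry is 972 ÷ 108 = 9.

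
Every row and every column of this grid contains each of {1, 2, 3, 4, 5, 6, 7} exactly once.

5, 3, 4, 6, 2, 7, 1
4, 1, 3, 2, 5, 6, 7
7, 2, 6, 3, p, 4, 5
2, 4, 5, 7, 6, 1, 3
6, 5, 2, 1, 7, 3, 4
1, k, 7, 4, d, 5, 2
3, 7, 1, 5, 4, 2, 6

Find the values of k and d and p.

k = 6, d = 3, p = 1

At (row 6, col 2): column 2 already has {1, 2, 3, 4, 5, 7}, so the value is 6.
At (row 6, col 5): row 6 already has {1, 2, 4, 5, 6, 7}, so the value is 3.
Cell (3,5): row 3 already has {2, 3, 4, 5, 6, 7} → 1.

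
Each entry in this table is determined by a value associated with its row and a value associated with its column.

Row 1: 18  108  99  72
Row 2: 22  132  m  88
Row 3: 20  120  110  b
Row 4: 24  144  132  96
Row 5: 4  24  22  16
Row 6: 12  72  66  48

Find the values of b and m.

Each row is a constant multiple of every other row — this is a multiplication table with the headers hidden.
Row 3 is 120/108 = 10/9 times row 1, so its entry in column 4 is 72 × 10/9 = 80.
Row 2 is 132/108 = 11/9 times row 1, so its entry in column 3 is 99 × 11/9 = 121.

b = 80, m = 121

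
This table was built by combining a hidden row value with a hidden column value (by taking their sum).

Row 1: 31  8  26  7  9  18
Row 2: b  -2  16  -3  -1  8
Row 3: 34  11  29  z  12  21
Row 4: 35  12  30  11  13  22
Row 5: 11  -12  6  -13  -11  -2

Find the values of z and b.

z = 10, b = 21

The difference between any two rows is the same in every column — this is an addition table with the headers hidden.
Row 3 minus row 1 is 11 − 8 = 3, so its entry in column 4 is 7 + 3 = 10.
Row 2 minus row 1 is -2 − 8 = -10, so its entry in column 1 is 31 + (-10) = 21.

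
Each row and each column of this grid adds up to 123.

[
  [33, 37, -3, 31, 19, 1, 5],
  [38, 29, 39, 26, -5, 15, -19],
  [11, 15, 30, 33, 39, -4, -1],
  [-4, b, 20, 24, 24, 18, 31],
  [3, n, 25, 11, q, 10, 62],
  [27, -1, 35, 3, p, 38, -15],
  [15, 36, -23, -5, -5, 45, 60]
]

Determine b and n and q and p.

The known cells in row 4 total 113, leaving 123 − 113 = 10 for the blank.
The known cells in row 6 total 87, leaving 123 − 87 = 36 for the blank.
The known cells in column 2 total 126, leaving 123 − 126 = -3 for the blank.
The known cells in row 5 total 108, leaving 123 − 108 = 15 for the blank.

b = 10, n = -3, q = 15, p = 36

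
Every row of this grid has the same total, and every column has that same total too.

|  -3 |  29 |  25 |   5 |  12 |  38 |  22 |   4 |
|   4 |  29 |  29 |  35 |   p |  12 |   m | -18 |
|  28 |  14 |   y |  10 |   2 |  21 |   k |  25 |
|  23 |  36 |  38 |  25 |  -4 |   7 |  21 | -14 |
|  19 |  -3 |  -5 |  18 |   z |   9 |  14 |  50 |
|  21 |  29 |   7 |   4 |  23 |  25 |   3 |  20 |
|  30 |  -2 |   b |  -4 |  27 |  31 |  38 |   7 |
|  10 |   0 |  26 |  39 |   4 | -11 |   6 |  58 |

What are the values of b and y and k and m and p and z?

Rows 1 and 4 both sum to 132, so that's the common total.
Row 5: 19 − 3 − 5 + 18 + 9 + 14 + 50 = 102, so its missing entry is 132 − 102 = 30.
Row 7: 30 − 2 − 4 + 27 + 31 + 38 + 7 = 127, so its missing entry is 132 − 127 = 5.
Column 5: 12 + 2 − 4 + 30 + 23 + 27 + 4 = 94, so its missing entry is 132 − 94 = 38.
Column 3: 25 + 29 + 38 − 5 + 7 + 5 + 26 = 125, so its missing entry is 132 − 125 = 7.
Row 3: 28 + 14 + 7 + 10 + 2 + 21 + 25 = 107, so its missing entry is 132 − 107 = 25.
Row 2: 4 + 29 + 29 + 35 + 38 + 12 − 18 = 129, so its missing entry is 132 − 129 = 3.

b = 5, y = 7, k = 25, m = 3, p = 38, z = 30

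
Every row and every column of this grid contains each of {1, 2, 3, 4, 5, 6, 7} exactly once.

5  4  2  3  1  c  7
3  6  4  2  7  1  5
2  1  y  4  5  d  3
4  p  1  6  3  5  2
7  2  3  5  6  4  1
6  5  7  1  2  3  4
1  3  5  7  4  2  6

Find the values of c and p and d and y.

For row 4, column 2: row 4 already has {1, 2, 3, 4, 5, 6}; that leaves 7.
For row 1, column 6: row 1 already has {1, 2, 3, 4, 5, 7}; that leaves 6.
Cell (3,6): column 6 already has {1, 2, 3, 4, 5, 6} → 7.
For row 3, column 3: row 3 already has {1, 2, 3, 4, 5, 7}; that leaves 6.

c = 6, p = 7, d = 7, y = 6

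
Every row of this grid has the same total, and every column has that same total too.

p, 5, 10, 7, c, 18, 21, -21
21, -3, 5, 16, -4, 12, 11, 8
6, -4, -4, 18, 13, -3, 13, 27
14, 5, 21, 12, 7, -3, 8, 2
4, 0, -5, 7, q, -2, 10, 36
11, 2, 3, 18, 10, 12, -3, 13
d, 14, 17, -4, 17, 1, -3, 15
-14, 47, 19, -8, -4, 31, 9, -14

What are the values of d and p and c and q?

Rows 2 and 3 both sum to 66, so that's the common total.
The known cells in row 5 total 50, leaving 66 − 50 = 16 for the blank.
The known cells in column 5 total 55, leaving 66 − 55 = 11 for the blank.
The known cells in row 1 total 51, leaving 66 − 51 = 15 for the blank.
The known cells in row 7 total 57, leaving 66 − 57 = 9 for the blank.

d = 9, p = 15, c = 11, q = 16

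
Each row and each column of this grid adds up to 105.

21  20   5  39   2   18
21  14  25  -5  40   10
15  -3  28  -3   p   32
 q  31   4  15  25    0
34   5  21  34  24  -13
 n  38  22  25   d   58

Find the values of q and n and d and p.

Row 3 has 15 − 3 + 28 − 3 + 32 = 69; the blank must be 105 − 69 = 36.
Column 5 has 2 + 40 + 36 + 25 + 24 = 127; the blank must be 105 − 127 = -22.
Row 6 has 38 + 22 + 25 − 22 + 58 = 121; the blank must be 105 − 121 = -16.
Row 4 has 31 + 4 + 15 + 25 + 0 = 75; the blank must be 105 − 75 = 30.

q = 30, n = -16, d = -22, p = 36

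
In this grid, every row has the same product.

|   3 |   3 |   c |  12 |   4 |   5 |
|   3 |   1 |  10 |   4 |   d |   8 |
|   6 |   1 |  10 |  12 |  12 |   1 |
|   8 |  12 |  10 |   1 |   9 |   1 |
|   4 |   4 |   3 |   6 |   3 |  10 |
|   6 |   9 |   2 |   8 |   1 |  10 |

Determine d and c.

Rows 4 and 5 each multiply to 8640, so every row has product 8640.
Row 2: 3×1×10×4×8 = 960, so the missing entry is 8640 ÷ 960 = 9.
Row 1: 3×3×12×4×5 = 2160, so the missing entry is 8640 ÷ 2160 = 4.

d = 9, c = 4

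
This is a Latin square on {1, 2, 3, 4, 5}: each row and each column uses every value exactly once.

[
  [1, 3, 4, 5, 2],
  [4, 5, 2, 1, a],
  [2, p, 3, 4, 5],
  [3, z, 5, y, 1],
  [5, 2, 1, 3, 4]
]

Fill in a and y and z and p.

For row 4, column 4: column 4 already has {1, 3, 4, 5}; that leaves 2.
Cell (4,2): row 4 already has {1, 2, 3, 5} → 4.
Cell (3,2): row 3 already has {2, 3, 4, 5} → 1.
Cell (2,5): row 2 already has {1, 2, 4, 5} → 3.

a = 3, y = 2, z = 4, p = 1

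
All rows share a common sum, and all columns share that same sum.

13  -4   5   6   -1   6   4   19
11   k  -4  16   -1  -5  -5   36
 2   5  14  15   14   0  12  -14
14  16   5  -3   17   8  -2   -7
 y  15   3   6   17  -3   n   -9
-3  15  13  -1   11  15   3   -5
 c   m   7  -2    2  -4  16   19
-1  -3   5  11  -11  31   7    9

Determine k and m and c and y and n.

Rows 1 and 3 both sum to 48, so that's the common total.
The known cells in row 2 total 48, leaving 48 − 48 = 0 for the blank.
The known cells in column 2 total 44, leaving 48 − 44 = 4 for the blank.
The known cells in column 7 total 35, leaving 48 − 35 = 13 for the blank.
The known cells in row 5 total 42, leaving 48 − 42 = 6 for the blank.
The known cells in row 7 total 42, leaving 48 − 42 = 6 for the blank.

k = 0, m = 4, c = 6, y = 6, n = 13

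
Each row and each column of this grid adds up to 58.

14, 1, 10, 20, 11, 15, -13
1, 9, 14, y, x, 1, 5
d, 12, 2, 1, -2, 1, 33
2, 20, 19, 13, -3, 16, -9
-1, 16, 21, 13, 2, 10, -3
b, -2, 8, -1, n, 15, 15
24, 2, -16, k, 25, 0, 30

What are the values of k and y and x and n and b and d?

The known cells in row 3 total 47, leaving 58 − 47 = 11 for the blank.
The known cells in column 1 total 51, leaving 58 − 51 = 7 for the blank.
The known cells in row 6 total 42, leaving 58 − 42 = 16 for the blank.
The known cells in column 5 total 49, leaving 58 − 49 = 9 for the blank.
The known cells in row 7 total 65, leaving 58 − 65 = -7 for the blank.
The known cells in row 2 total 39, leaving 58 − 39 = 19 for the blank.

k = -7, y = 19, x = 9, n = 16, b = 7, d = 11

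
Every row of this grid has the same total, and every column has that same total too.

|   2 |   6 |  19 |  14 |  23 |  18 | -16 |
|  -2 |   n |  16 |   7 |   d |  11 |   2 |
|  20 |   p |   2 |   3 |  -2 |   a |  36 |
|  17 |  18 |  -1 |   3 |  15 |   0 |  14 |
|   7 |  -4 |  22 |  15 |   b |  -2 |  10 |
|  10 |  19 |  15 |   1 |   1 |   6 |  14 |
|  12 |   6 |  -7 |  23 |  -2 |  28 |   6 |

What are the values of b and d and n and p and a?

Rows 1 and 4 both sum to 66, so that's the common total.
The known cells in row 5 total 48, leaving 66 − 48 = 18 for the blank.
The known cells in column 5 total 53, leaving 66 − 53 = 13 for the blank.
The known cells in row 2 total 47, leaving 66 − 47 = 19 for the blank.
The known cells in column 2 total 64, leaving 66 − 64 = 2 for the blank.
The known cells in row 3 total 61, leaving 66 − 61 = 5 for the blank.

b = 18, d = 13, n = 19, p = 2, a = 5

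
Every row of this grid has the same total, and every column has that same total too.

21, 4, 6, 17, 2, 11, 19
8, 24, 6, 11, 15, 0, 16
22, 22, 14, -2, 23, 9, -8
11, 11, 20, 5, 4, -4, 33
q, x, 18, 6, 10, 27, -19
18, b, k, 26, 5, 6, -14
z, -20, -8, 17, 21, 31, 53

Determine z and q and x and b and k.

z = -14, q = 14, x = 24, b = 15, k = 24

Rows 1 and 2 both sum to 80, so that's the common total.
The known cells in row 7 total 94, leaving 80 − 94 = -14 for the blank.
The known cells in column 1 total 66, leaving 80 − 66 = 14 for the blank.
The known cells in row 5 total 56, leaving 80 − 56 = 24 for the blank.
The known cells in column 2 total 65, leaving 80 − 65 = 15 for the blank.
The known cells in row 6 total 56, leaving 80 − 56 = 24 for the blank.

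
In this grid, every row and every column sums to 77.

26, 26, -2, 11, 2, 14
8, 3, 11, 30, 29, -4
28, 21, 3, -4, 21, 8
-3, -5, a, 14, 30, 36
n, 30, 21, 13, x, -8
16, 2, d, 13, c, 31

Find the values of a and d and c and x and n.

a = 5, d = 39, c = -24, x = 19, n = 2

Column 1 has 26 + 8 + 28 − 3 + 16 = 75; the blank must be 77 − 75 = 2.
Row 5 has 2 + 30 + 21 + 13 − 8 = 58; the blank must be 77 − 58 = 19.
Column 5 has 2 + 29 + 21 + 30 + 19 = 101; the blank must be 77 − 101 = -24.
Row 4 has -3 − 5 + 14 + 30 + 36 = 72; the blank must be 77 − 72 = 5.
Row 6 has 16 + 2 + 13 − 24 + 31 = 38; the blank must be 77 − 38 = 39.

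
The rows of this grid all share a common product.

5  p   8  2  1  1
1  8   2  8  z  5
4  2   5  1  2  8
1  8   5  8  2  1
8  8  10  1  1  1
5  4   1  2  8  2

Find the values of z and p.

z = 1, p = 8

Rows 5 and 6 each multiply to 640, so every row has product 640.
Row 2: 1×8×2×8×5 = 640, so the missing entry is 640 ÷ 640 = 1.
Row 1: 5×8×2×1×1 = 80, so the missing entry is 640 ÷ 80 = 8.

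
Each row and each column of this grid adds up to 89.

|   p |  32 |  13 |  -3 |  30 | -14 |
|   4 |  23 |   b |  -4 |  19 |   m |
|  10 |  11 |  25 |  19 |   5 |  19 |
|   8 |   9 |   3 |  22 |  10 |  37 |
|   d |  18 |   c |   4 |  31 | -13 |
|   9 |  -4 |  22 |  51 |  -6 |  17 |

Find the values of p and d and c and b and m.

The known cells in column 6 total 46, leaving 89 − 46 = 43 for the blank.
The known cells in row 2 total 85, leaving 89 − 85 = 4 for the blank.
The known cells in row 1 total 58, leaving 89 − 58 = 31 for the blank.
The known cells in column 1 total 62, leaving 89 − 62 = 27 for the blank.
The known cells in row 5 total 67, leaving 89 − 67 = 22 for the blank.

p = 31, d = 27, c = 22, b = 4, m = 43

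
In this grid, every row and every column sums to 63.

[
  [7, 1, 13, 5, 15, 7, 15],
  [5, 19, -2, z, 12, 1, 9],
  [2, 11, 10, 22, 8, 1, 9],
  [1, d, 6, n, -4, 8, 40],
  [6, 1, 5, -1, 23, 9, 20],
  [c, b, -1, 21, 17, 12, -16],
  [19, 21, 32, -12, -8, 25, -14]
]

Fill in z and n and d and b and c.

Column 1 has 7 + 5 + 2 + 1 + 6 + 19 = 40; the blank must be 63 − 40 = 23.
Row 6 has 23 − 1 + 21 + 17 + 12 − 16 = 56; the blank must be 63 − 56 = 7.
Column 2 has 1 + 19 + 11 + 1 + 7 + 21 = 60; the blank must be 63 − 60 = 3.
Row 4 has 1 + 3 + 6 − 4 + 8 + 40 = 54; the blank must be 63 − 54 = 9.
Row 2 has 5 + 19 − 2 + 12 + 1 + 9 = 44; the blank must be 63 − 44 = 19.

z = 19, n = 9, d = 3, b = 7, c = 23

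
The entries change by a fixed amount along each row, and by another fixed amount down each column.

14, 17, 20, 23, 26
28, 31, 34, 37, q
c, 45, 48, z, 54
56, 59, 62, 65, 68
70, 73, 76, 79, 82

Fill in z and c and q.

z = 51, c = 42, q = 40

Along each row the entries change by 3 per step; down each column they change by 14.
Row 3: from 45 at column 2, stepping by 3 to column 4 gives 51.
Row 3: from 45 at column 2, stepping by 3 to column 1 gives 42.
Row 2: from 28 at column 1, stepping by 3 to column 5 gives 40.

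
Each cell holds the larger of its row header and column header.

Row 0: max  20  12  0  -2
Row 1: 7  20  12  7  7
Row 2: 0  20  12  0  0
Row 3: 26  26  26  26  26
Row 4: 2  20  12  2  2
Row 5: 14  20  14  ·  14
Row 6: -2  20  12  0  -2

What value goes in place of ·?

max(14, 0) = 14.

14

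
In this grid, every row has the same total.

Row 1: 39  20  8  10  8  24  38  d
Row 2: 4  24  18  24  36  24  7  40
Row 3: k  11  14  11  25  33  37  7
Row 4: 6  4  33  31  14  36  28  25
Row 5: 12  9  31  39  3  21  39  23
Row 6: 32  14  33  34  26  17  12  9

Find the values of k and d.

Row 2 sums to 177 and so does row 6; that's the common total.
In row 3 the known cells total 138, leaving 177 − 138 = 39.
In row 1 the known cells total 147, leaving 177 − 147 = 30.

k = 39, d = 30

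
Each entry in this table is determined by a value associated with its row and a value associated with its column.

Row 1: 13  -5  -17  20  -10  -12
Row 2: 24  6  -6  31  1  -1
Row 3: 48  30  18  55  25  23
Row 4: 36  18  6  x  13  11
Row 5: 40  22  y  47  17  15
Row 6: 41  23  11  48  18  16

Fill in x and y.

x = 43, y = 10

The difference between any two rows is the same in every column — this is an addition table with the headers hidden.
Row 4 minus row 1 is 13 − (-10) = 23, so its entry in column 4 is 20 + 23 = 43.
Row 5 minus row 1 is 17 − (-10) = 27, so its entry in column 3 is -17 + 27 = 10.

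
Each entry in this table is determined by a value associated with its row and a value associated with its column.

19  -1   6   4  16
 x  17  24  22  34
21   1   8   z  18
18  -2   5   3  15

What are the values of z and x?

The difference between any two rows is the same in every column — this is an addition table with the headers hidden.
Row 3 minus row 1 is 8 − 6 = 2, so its entry in column 4 is 4 + 2 = 6.
Row 2 minus row 1 is 24 − 6 = 18, so its entry in column 1 is 19 + 18 = 37.

z = 6, x = 37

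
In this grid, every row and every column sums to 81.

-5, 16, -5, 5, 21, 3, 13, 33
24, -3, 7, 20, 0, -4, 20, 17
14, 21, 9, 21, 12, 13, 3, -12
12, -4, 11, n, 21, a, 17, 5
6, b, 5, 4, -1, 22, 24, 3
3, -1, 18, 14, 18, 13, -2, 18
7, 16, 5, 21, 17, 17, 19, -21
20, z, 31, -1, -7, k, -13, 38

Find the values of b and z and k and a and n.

The known cells in column 4 total 84, leaving 81 − 84 = -3 for the blank.
The known cells in row 5 total 63, leaving 81 − 63 = 18 for the blank.
The known cells in column 2 total 63, leaving 81 − 63 = 18 for the blank.
The known cells in row 8 total 86, leaving 81 − 86 = -5 for the blank.
The known cells in row 4 total 59, leaving 81 − 59 = 22 for the blank.

b = 18, z = 18, k = -5, a = 22, n = -3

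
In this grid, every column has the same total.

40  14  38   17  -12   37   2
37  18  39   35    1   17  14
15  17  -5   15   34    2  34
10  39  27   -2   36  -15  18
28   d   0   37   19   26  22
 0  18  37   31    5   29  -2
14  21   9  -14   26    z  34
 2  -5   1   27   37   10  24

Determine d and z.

d = 24, z = 40

The complete columns each total 146.
Column 2 is missing 146 − 122 = 24 (since 14 + 18 + 17 + 39 + 18 + 21 − 5 = 122).
Column 6 is missing 146 − 106 = 40 (since 37 + 17 + 2 − 15 + 26 + 29 + 10 = 106).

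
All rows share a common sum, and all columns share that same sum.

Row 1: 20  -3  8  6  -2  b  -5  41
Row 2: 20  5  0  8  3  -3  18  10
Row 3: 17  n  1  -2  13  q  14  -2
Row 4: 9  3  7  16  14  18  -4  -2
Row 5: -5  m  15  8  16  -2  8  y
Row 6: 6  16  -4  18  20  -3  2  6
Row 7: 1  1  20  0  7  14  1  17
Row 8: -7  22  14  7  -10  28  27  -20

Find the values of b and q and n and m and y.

Rows 2 and 4 both sum to 61, so that's the common total.
Row 1: 20 − 3 + 8 + 6 − 2 − 5 + 41 = 65, so its missing entry is 61 − 65 = -4.
Column 6: -4 − 3 + 18 − 2 − 3 + 14 + 28 = 48, so its missing entry is 61 − 48 = 13.
Row 3: 17 + 1 − 2 + 13 + 13 + 14 − 2 = 54, so its missing entry is 61 − 54 = 7.
Column 2: -3 + 5 + 7 + 3 + 16 + 1 + 22 = 51, so its missing entry is 61 − 51 = 10.
Row 5: -5 + 10 + 15 + 8 + 16 − 2 + 8 = 50, so its missing entry is 61 − 50 = 11.

b = -4, q = 13, n = 7, m = 10, y = 11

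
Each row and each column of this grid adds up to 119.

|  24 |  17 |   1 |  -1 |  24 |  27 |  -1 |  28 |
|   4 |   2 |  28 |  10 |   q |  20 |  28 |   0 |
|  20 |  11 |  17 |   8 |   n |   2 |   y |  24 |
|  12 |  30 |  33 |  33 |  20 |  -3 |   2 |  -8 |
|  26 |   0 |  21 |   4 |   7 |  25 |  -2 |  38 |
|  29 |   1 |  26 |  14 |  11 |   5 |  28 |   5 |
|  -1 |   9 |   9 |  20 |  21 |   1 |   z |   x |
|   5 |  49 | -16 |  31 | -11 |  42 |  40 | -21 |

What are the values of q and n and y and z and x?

q = 27, n = 20, y = 17, z = 7, x = 53

Row 2 has 4 + 2 + 28 + 10 + 20 + 28 + 0 = 92; the blank must be 119 − 92 = 27.
Column 5 has 24 + 27 + 20 + 7 + 11 + 21 − 11 = 99; the blank must be 119 − 99 = 20.
Column 8 has 28 + 0 + 24 − 8 + 38 + 5 − 21 = 66; the blank must be 119 − 66 = 53.
Row 3 has 20 + 11 + 17 + 8 + 20 + 2 + 24 = 102; the blank must be 119 − 102 = 17.
Row 7 has -1 + 9 + 9 + 20 + 21 + 1 + 53 = 112; the blank must be 119 − 112 = 7.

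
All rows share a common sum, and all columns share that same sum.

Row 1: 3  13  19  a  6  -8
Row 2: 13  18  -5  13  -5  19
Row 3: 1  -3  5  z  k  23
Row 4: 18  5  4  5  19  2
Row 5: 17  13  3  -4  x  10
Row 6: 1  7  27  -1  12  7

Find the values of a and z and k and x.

a = 20, z = 20, k = 7, x = 14

Rows 2 and 4 both sum to 53, so that's the common total.
Row 1 has 3 + 13 + 19 + 6 − 8 = 33; the blank must be 53 − 33 = 20.
Column 4 has 20 + 13 + 5 − 4 − 1 = 33; the blank must be 53 − 33 = 20.
Row 3 has 1 − 3 + 5 + 20 + 23 = 46; the blank must be 53 − 46 = 7.
Row 5 has 17 + 13 + 3 − 4 + 10 = 39; the blank must be 53 − 39 = 14.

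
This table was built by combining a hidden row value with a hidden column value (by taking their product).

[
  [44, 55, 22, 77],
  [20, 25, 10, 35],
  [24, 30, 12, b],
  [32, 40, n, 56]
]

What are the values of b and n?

Each row is a constant multiple of every other row — this is a multiplication table with the headers hidden.
Row 3 is 30/55 = 6/11 times row 1, so its entry in column 4 is 77 × 6/11 = 42.
Row 4 is 40/55 = 8/11 times row 1, so its entry in column 3 is 22 × 8/11 = 16.

b = 42, n = 16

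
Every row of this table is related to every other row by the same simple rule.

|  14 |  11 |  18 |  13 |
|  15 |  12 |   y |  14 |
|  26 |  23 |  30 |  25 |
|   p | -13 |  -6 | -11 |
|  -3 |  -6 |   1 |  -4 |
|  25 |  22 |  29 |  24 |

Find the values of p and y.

p = -10, y = 19

The difference between any two rows is the same in every column — this is an addition table with the headers hidden.
Row 4 minus row 1 is -13 − 11 = -24, so its entry in column 1 is 14 + (-24) = -10.
Row 2 minus row 1 is 12 − 11 = 1, so its entry in column 3 is 18 + 1 = 19.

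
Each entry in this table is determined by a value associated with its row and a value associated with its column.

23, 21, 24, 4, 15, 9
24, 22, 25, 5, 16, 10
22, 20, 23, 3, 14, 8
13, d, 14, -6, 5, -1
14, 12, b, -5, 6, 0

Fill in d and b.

d = 11, b = 15

The difference between any two rows is the same in every column — this is an addition table with the headers hidden.
Row 4 minus row 1 is 13 − 23 = -10, so its entry in column 2 is 21 + (-10) = 11.
Row 5 minus row 1 is 14 − 23 = -9, so its entry in column 3 is 24 + (-9) = 15.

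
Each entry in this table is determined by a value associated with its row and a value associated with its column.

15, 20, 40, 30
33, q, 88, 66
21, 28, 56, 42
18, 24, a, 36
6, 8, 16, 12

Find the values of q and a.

Each row is a constant multiple of every other row — this is a multiplication table with the headers hidden.
Row 2 is 33/15 = 11/5 times row 1, so its entry in column 2 is 20 × 11/5 = 44.
Row 4 is 18/15 = 6/5 times row 1, so its entry in column 3 is 40 × 6/5 = 48.

q = 44, a = 48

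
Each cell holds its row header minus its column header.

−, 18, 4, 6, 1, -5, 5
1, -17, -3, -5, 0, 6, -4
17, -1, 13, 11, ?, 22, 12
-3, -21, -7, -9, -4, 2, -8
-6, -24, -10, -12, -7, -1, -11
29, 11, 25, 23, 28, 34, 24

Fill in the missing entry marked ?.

17 − 1 = 16.

16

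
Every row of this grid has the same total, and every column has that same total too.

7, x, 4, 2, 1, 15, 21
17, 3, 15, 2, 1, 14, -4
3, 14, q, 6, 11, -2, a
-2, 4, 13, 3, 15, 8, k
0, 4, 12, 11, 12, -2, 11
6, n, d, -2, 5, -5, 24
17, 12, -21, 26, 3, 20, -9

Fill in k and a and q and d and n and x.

k = 7, a = -2, q = 18, d = 7, n = 13, x = -2

Rows 2 and 5 both sum to 48, so that's the common total.
Row 1: 7 + 4 + 2 + 1 + 15 + 21 = 50, so its missing entry is 48 − 50 = -2.
Column 2: -2 + 3 + 14 + 4 + 4 + 12 = 35, so its missing entry is 48 − 35 = 13.
Row 4: -2 + 4 + 13 + 3 + 15 + 8 = 41, so its missing entry is 48 − 41 = 7.
Column 7: 21 − 4 + 7 + 11 + 24 − 9 = 50, so its missing entry is 48 − 50 = -2.
Row 3: 3 + 14 + 6 + 11 − 2 − 2 = 30, so its missing entry is 48 − 30 = 18.
Row 6: 6 + 13 − 2 + 5 − 5 + 24 = 41, so its missing entry is 48 − 41 = 7.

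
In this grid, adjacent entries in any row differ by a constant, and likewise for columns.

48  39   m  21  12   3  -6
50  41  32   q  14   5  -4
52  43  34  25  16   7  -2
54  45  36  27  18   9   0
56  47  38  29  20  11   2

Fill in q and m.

Along each row the entries change by -9 per step; down each column they change by 2.
Row 2: from 50 at column 1, stepping by -9 to column 4 gives 23.
Row 1: from 48 at column 1, stepping by -9 to column 3 gives 30.

q = 23, m = 30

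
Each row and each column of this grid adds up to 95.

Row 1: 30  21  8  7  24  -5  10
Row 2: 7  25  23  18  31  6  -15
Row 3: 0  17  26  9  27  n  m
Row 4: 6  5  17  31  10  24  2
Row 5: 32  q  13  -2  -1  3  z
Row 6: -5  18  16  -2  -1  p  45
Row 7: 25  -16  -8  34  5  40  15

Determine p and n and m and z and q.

Row 6 has -5 + 18 + 16 − 2 − 1 + 45 = 71; the blank must be 95 − 71 = 24.
Column 6 has -5 + 6 + 24 + 3 + 24 + 40 = 92; the blank must be 95 − 92 = 3.
Row 3 has 0 + 17 + 26 + 9 + 27 + 3 = 82; the blank must be 95 − 82 = 13.
Column 7 has 10 − 15 + 13 + 2 + 45 + 15 = 70; the blank must be 95 − 70 = 25.
Row 5 has 32 + 13 − 2 − 1 + 3 + 25 = 70; the blank must be 95 − 70 = 25.

p = 24, n = 3, m = 13, z = 25, q = 25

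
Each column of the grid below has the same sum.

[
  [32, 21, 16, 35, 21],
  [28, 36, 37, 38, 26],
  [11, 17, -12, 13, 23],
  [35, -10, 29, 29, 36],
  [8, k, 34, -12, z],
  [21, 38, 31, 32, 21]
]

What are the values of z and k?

Columns 1 and 3 both add up to 135, so every column sums to 135.
Column 5: 21 + 26 + 23 + 36 + 21 = 127, so the missing entry is 135 − 127 = 8.
Column 2: 21 + 36 + 17 − 10 + 38 = 102, so the missing entry is 135 − 102 = 33.

z = 8, k = 33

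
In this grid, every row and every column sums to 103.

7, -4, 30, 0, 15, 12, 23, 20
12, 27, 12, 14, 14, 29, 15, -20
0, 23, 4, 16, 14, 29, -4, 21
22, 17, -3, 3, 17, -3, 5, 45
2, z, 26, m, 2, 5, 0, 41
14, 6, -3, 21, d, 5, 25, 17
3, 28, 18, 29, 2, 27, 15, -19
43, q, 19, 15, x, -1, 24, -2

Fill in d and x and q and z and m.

d = 18, x = 21, q = -16, z = 22, m = 5

Column 4: 0 + 14 + 16 + 3 + 21 + 29 + 15 = 98, so its missing entry is 103 − 98 = 5.
Row 6: 14 + 6 − 3 + 21 + 5 + 25 + 17 = 85, so its missing entry is 103 − 85 = 18.
Column 5: 15 + 14 + 14 + 17 + 2 + 18 + 2 = 82, so its missing entry is 103 − 82 = 21.
Row 8: 43 + 19 + 15 + 21 − 1 + 24 − 2 = 119, so its missing entry is 103 − 119 = -16.
Row 5: 2 + 26 + 5 + 2 + 5 + 0 + 41 = 81, so its missing entry is 103 − 81 = 22.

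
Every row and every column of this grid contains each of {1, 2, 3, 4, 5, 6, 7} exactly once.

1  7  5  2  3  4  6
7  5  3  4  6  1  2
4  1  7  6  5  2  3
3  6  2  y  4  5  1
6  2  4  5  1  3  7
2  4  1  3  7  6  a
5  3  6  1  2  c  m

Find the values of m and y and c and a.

For row 4, column 4: row 4 already has {1, 2, 3, 4, 5, 6}; that leaves 7.
For row 6, column 7: row 6 already has {1, 2, 3, 4, 6, 7}; that leaves 5.
Cell (7,7): column 7 already has {1, 2, 3, 5, 6, 7} → 4.
Cell (7,6): row 7 already has {1, 2, 3, 4, 5, 6} → 7.

m = 4, y = 7, c = 7, a = 5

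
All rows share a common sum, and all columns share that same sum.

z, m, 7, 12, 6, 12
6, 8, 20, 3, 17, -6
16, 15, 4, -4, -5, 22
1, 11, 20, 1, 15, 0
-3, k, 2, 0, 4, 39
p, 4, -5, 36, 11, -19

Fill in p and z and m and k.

Rows 2 and 3 both sum to 48, so that's the common total.
Row 6 has 4 − 5 + 36 + 11 − 19 = 27; the blank must be 48 − 27 = 21.
Row 5 has -3 + 2 + 0 + 4 + 39 = 42; the blank must be 48 − 42 = 6.
Column 2 has 8 + 15 + 11 + 6 + 4 = 44; the blank must be 48 − 44 = 4.
Row 1 has 4 + 7 + 12 + 6 + 12 = 41; the blank must be 48 − 41 = 7.

p = 21, z = 7, m = 4, k = 6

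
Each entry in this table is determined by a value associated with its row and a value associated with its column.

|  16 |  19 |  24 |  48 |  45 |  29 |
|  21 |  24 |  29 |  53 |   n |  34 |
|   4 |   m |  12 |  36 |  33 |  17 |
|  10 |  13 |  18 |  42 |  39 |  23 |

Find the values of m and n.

m = 7, n = 50

The difference between any two rows is the same in every column — this is an addition table with the headers hidden.
Row 3 minus row 1 is 17 − 29 = -12, so its entry in column 2 is 19 + (-12) = 7.
Row 2 minus row 1 is 34 − 29 = 5, so its entry in column 5 is 45 + 5 = 50.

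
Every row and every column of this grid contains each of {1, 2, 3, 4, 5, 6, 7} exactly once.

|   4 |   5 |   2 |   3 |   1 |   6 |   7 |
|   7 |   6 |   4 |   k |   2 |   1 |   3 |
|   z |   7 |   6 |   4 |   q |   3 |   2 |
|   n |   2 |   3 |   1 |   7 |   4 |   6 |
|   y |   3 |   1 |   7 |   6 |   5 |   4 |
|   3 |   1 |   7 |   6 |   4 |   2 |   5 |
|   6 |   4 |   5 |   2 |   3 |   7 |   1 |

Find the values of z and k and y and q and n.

z = 1, k = 5, y = 2, q = 5, n = 5

Cell (3,5): column 5 already has {1, 2, 3, 4, 6, 7} → 5.
For row 5, column 1: row 5 already has {1, 3, 4, 5, 6, 7}; that leaves 2.
For row 3, column 1: row 3 already has {2, 3, 4, 5, 6, 7}; that leaves 1.
At (row 4, col 1): row 4 already has {1, 2, 3, 4, 6, 7}, so the value is 5.
Cell (2,4): row 2 already has {1, 2, 3, 4, 6, 7} → 5.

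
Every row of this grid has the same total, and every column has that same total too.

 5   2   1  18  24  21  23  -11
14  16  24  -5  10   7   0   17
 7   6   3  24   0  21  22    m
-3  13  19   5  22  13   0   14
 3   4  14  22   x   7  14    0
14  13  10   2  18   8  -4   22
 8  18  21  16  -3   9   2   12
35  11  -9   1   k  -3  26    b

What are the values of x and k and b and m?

Rows 1 and 2 both sum to 83, so that's the common total.
The known cells in row 5 total 64, leaving 83 − 64 = 19 for the blank.
The known cells in column 5 total 90, leaving 83 − 90 = -7 for the blank.
The known cells in row 8 total 54, leaving 83 − 54 = 29 for the blank.
The known cells in row 3 total 83, leaving 83 − 83 = 0 for the blank.

x = 19, k = -7, b = 29, m = 0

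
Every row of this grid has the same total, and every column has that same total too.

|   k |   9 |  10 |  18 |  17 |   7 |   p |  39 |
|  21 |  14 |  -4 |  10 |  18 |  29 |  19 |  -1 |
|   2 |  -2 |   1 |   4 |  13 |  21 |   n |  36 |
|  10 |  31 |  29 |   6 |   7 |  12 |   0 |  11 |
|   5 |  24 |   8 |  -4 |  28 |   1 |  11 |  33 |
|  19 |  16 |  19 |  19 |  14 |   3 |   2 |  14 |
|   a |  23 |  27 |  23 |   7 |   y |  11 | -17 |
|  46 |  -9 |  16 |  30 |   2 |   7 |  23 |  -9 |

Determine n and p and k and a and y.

n = 31, p = 9, k = -3, a = 6, y = 26

Rows 2 and 4 both sum to 106, so that's the common total.
The known cells in column 6 total 80, leaving 106 − 80 = 26 for the blank.
The known cells in row 3 total 75, leaving 106 − 75 = 31 for the blank.
The known cells in column 7 total 97, leaving 106 − 97 = 9 for the blank.
The known cells in row 1 total 109, leaving 106 − 109 = -3 for the blank.
The known cells in row 7 total 100, leaving 106 − 100 = 6 for the blank.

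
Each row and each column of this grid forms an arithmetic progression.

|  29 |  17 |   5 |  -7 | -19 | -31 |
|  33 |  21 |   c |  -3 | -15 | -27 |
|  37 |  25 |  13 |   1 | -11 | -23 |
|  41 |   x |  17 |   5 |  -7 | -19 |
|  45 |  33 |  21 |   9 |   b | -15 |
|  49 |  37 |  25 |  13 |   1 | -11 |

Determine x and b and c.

x = 29, b = -3, c = 9

Along each row the entries change by -12 per step; down each column they change by 4.
Row 4: from 41 at column 1, stepping by -12 to column 2 gives 29.
Row 5: from 45 at column 1, stepping by -12 to column 5 gives -3.
Row 2: from 33 at column 1, stepping by -12 to column 3 gives 9.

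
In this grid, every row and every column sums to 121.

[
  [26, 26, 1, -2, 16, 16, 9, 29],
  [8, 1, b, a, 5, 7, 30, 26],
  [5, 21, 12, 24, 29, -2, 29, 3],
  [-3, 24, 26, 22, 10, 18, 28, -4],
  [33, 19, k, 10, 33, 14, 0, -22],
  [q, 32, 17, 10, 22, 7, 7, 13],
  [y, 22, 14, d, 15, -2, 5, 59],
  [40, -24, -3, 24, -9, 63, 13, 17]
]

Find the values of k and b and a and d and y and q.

Row 5: 33 + 19 + 10 + 33 + 14 + 0 − 22 = 87, so its missing entry is 121 − 87 = 34.
Column 3: 1 + 12 + 26 + 34 + 17 + 14 − 3 = 101, so its missing entry is 121 − 101 = 20.
Row 6: 32 + 17 + 10 + 22 + 7 + 7 + 13 = 108, so its missing entry is 121 − 108 = 13.
Column 1: 26 + 8 + 5 − 3 + 33 + 13 + 40 = 122, so its missing entry is 121 − 122 = -1.
Row 7: -1 + 22 + 14 + 15 − 2 + 5 + 59 = 112, so its missing entry is 121 − 112 = 9.
Row 2: 8 + 1 + 20 + 5 + 7 + 30 + 26 = 97, so its missing entry is 121 − 97 = 24.

k = 34, b = 20, a = 24, d = 9, y = -1, q = 13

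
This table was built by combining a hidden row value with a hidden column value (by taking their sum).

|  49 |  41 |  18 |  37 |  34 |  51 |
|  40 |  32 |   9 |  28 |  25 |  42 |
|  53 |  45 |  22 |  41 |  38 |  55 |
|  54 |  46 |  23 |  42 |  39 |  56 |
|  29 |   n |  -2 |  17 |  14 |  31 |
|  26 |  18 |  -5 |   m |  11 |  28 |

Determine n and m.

n = 21, m = 14

The difference between any two rows is the same in every column — this is an addition table with the headers hidden.
Row 5 minus row 1 is 31 − 51 = -20, so its entry in column 2 is 41 + (-20) = 21.
Row 6 minus row 1 is 28 − 51 = -23, so its entry in column 4 is 37 + (-23) = 14.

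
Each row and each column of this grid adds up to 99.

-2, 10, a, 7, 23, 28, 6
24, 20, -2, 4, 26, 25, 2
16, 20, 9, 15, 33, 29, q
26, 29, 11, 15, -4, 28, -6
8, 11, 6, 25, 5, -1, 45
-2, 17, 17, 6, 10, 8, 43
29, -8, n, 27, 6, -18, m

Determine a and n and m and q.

The known cells in row 1 total 72, leaving 99 − 72 = 27 for the blank.
The known cells in column 3 total 68, leaving 99 − 68 = 31 for the blank.
The known cells in row 7 total 67, leaving 99 − 67 = 32 for the blank.
The known cells in row 3 total 122, leaving 99 − 122 = -23 for the blank.

a = 27, n = 31, m = 32, q = -23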